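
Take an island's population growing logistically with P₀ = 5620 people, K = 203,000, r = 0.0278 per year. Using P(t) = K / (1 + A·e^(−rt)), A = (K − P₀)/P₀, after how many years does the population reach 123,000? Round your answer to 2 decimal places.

t ≈ 143.49 years

A = (203000 − 5620)/5620 = 35.121
123000 = 203000/(1 + 35.121·e^(−0.0278t)) → 1 + 35.121·e^(−0.0278t) = 1.65041
e^(−0.0278t) = 0.018519 → t = ln(53.99853)/0.0278 = 3.98896/0.0278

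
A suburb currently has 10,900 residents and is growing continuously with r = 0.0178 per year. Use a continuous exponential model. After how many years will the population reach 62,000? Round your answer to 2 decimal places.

t ≈ 97.66 years

62000 = 10900 · e^(0.0178·t)
t = ln(62000/10900) / 0.0178 = ln(5.68807) / 0.0178 = 1.73837 / 0.0178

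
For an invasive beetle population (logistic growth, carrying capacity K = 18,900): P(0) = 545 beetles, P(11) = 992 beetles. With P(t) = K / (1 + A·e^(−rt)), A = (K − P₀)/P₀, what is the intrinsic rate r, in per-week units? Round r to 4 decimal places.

r ≈ 0.0567 per week

A = (18900 − 545)/545 = 33.6789
992 = 18900/(1 + 33.6789·e^(−r·11)) → e^(−11r) = (19.05242 − 1)/33.6789 = 0.536016
r = −ln(0.536016)/11 = 0.62359/11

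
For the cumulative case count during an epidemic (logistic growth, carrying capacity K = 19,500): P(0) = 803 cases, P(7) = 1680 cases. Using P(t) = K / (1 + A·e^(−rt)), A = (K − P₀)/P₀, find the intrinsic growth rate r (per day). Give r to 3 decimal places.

A = (19500 − 803)/803 = 23.28394
1680 = 19500/(1 + 23.28394·e^(−r·7)) → e^(−7r) = (11.60714 − 1)/23.28394 = 0.455556
r = −ln(0.455556)/7 = 0.78624/7

r ≈ 0.112 per day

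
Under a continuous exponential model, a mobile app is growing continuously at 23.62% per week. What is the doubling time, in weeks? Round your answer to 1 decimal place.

doubling time = ln(2) / |r| = 0.69315 / 0.2362

doubling time ≈ 2.9 weeks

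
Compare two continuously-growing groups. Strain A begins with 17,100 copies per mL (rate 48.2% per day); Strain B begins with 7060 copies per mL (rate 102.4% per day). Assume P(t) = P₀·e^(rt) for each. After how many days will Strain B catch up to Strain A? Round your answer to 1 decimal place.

17100·e^(0.482t) = 7060·e^(1.024t)
17100/7060 = e^((1.024 − 0.482)t) → ln(2.4221) = 0.542·t
t = 0.88463 / 0.542

t ≈ 1.6 days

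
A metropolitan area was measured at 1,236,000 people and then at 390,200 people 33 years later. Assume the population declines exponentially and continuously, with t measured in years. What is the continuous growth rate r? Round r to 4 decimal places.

r ≈ -0.0349 per year

390200 = 1236000 · e^(r·33)
e^(33r) = 390200/1236000 = 0.3157
r = ln(0.3157) / 33 = -1.15298 / 33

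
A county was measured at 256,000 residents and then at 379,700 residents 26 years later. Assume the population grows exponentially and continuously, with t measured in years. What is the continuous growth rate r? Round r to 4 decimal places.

379700 = 256000 · e^(r·26)
e^(26r) = 379700/256000 = 1.4832
r = ln(1.4832) / 26 = 0.3942 / 26

r ≈ 0.0152 per year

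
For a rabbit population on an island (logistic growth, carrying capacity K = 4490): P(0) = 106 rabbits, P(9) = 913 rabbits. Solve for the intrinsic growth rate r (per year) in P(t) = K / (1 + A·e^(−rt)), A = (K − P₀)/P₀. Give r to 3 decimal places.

A = (4490 − 106)/106 = 41.35849
913 = 4490/(1 + 41.35849·e^(−r·9)) → e^(−9r) = (4.91785 − 1)/41.35849 = 0.094729
r = −ln(0.094729)/9 = 2.35673/9

r ≈ 0.262 per year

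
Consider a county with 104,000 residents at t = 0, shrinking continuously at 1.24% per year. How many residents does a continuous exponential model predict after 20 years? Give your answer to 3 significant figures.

P(20) = 104000 · e^(-0.0124·20) = 104000 · e^(-0.248)
= 104000 · 0.78036 ≈ 81157.43

≈ 81,200 residents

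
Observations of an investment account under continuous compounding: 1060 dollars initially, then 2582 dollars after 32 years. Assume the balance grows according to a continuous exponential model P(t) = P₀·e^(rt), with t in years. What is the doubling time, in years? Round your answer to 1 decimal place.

r = ln(2582/1060) / 32 = ln(2.43585) / 32 ≈ 0.027822 per year
doubling time = ln 2 / |r| = 0.69315 / 0.027822

doubling time ≈ 24.9 years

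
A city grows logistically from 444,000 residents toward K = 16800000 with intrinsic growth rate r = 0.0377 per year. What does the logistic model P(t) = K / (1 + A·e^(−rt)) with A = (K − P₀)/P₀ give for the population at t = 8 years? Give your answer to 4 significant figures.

A = (16800000 − 444000)/444000 = 36.83784
P(8) = 16800000 / (1 + 36.83784·e^(−0.0377·8)) = 16800000 / (1 + 36.83784·0.739634)
= 16800000 / 28.24651 ≈ 594763.7

≈ 594,800 residents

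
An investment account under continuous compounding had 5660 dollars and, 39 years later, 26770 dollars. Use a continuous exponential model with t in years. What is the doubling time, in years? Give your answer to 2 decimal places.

r = ln(26770/5660) / 39 = ln(4.72968) / 39 ≈ 0.039843 per year
doubling time = ln 2 / |r| = 0.69315 / 0.039843

doubling time ≈ 17.40 years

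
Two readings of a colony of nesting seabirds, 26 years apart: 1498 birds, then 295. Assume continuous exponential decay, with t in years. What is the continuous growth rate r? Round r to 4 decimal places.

r ≈ -0.0625 per year

295 = 1498 · e^(r·26)
e^(26r) = 295/1498 = 0.19693
r = ln(0.19693) / 26 = -1.62491 / 26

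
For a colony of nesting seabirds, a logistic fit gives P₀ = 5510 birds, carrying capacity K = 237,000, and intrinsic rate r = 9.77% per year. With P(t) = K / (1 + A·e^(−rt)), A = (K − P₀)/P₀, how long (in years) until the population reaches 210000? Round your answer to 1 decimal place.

t ≈ 59.3 years

A = (237000 − 5510)/5510 = 42.0127
210000 = 237000/(1 + 42.0127·e^(−0.0977t)) → 1 + 42.0127·e^(−0.0977t) = 1.12857
e^(−0.0977t) = 0.00306 → t = ln(326.76548)/0.0977 = 5.78924/0.0977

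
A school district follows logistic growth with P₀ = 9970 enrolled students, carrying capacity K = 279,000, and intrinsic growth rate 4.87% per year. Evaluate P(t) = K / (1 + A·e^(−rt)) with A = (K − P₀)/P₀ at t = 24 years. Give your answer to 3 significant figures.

A = (279000 − 9970)/9970 = 26.98395
P(24) = 279000 / (1 + 26.98395·e^(−0.0487·24)) = 279000 / (1 + 26.98395·0.31074)
= 279000 / 9.38498 ≈ 29728.35

≈ 29,700 enrolled students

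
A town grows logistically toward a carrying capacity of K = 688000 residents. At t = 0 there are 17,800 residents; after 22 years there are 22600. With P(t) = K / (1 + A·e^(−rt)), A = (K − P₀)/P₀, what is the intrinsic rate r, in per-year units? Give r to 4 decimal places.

r ≈ 0.0112 per year

A = (688000 − 17800)/17800 = 37.65169
22600 = 688000/(1 + 37.65169·e^(−r·22)) → e^(−22r) = (30.44248 − 1)/37.65169 = 0.78197
r = −ln(0.78197)/22 = 0.24594/22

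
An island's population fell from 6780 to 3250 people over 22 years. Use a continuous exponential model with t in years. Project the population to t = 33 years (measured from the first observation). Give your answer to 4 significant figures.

≈ 2,250 people

r = ln(3250/6780) / 22 ≈ -0.033424 per year
P(33) = 6780 · e^(-0.033424·33) = 6780 · 0.33188 ≈ 2250.14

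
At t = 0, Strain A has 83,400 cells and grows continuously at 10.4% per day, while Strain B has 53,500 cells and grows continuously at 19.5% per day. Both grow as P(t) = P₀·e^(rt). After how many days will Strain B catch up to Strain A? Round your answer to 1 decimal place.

83400·e^(0.104t) = 53500·e^(0.195t)
83400/53500 = e^((0.195 − 0.104)t) → ln(1.55888) = 0.091·t
t = 0.44397 / 0.091

t ≈ 4.9 days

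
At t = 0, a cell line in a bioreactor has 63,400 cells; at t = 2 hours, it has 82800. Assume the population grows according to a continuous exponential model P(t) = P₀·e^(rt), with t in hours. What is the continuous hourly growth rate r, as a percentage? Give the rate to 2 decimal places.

r ≈ 13.35% per hour

82800 = 63400 · e^(r·2)
e^(2r) = 82800/63400 = 1.30599
r = ln(1.30599) / 2 = 0.26696 / 2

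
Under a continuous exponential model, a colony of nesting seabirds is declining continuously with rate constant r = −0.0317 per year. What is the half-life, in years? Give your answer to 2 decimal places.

half-life ≈ 21.87 years

half-life = ln(2) / |r| = 0.69315 / 0.0317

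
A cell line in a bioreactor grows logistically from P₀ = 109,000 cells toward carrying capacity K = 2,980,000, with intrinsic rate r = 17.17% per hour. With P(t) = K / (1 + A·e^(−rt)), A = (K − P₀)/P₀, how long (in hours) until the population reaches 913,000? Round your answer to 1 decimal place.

t ≈ 14.3 hours

A = (2980000 − 109000)/109000 = 26.33945
913000 = 2980000/(1 + 26.33945·e^(−0.1717t)) → 1 + 26.33945·e^(−0.1717t) = 3.26396
e^(−0.1717t) = 0.085953 → t = ln(11.63421)/0.1717 = 2.45395/0.1717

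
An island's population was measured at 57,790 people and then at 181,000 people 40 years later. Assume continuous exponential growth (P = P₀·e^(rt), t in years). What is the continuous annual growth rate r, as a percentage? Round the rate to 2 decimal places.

181000 = 57790 · e^(r·40)
e^(40r) = 181000/57790 = 3.13203
r = ln(3.13203) / 40 = 1.14168 / 40

r ≈ 2.85% per year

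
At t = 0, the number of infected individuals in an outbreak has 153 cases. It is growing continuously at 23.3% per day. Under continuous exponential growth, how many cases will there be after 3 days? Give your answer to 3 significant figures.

P(3) = 153 · e^(0.233·3) = 153 · e^(0.699)
= 153 · 2.01174 ≈ 307.8

≈ 308 cases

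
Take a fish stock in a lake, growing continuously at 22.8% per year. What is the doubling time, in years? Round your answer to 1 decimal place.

doubling time = ln(2) / |r| = 0.69315 / 0.228

doubling time ≈ 3.0 years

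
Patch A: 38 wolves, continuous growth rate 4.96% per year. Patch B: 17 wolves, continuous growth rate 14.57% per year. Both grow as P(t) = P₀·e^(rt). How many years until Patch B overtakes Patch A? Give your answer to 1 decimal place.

t ≈ 8.4 years

38·e^(0.0496t) = 17·e^(0.1457t)
38/17 = e^((0.1457 − 0.0496)t) → ln(2.23529) = 0.0961·t
t = 0.80437 / 0.0961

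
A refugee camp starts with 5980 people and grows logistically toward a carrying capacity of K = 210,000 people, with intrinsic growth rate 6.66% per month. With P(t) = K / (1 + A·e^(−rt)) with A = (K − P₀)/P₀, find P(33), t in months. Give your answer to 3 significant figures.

≈ 43,900 people

A = (210000 − 5980)/5980 = 34.11706
P(33) = 210000 / (1 + 34.11706·e^(−0.0666·33)) = 210000 / (1 + 34.11706·0.111047)
= 210000 / 4.7886 ≈ 43854.12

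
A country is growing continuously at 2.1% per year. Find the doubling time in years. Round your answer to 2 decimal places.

doubling time ≈ 33.01 years

doubling time = ln(2) / |r| = 0.69315 / 0.021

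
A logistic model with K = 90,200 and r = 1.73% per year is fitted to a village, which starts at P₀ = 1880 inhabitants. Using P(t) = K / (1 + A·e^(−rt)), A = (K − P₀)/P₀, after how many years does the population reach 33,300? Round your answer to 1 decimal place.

t ≈ 191.6 years

A = (90200 − 1880)/1880 = 46.97872
33300 = 90200/(1 + 46.97872·e^(−0.0173t)) → 1 + 46.97872·e^(−0.0173t) = 2.70871
e^(−0.0173t) = 0.036372 → t = ln(27.4937)/0.0173 = 3.31396/0.0173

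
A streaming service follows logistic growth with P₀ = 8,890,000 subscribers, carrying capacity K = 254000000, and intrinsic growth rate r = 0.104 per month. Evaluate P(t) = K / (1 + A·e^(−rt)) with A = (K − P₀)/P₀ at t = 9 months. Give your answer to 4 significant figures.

≈ 21,500,000 subscribers

A = (254000000 − 8890000)/8890000 = 27.57143
P(9) = 254000000 / (1 + 27.57143·e^(−0.104·9)) = 254000000 / (1 + 27.57143·0.392193)
= 254000000 / 11.81333 ≈ 21501126.71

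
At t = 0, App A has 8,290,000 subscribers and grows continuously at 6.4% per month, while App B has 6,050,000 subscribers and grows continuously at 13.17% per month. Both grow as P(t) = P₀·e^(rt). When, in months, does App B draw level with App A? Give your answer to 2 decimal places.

8290000·e^(0.064t) = 6050000·e^(0.1317t)
8290000/6050000 = e^((0.1317 − 0.064)t) → ln(1.37025) = 0.0677·t
t = 0.31499 / 0.0677

t ≈ 4.65 months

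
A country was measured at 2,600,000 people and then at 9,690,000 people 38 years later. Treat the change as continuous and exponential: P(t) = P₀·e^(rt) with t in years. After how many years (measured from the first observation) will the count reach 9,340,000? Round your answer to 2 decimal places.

r = ln(9690000/2600000) / 38 ≈ 0.034621 per year
t = ln(9340000/2600000) / r = 1.27879 / 0.034621 ≈ 36.937

t ≈ 36.94 years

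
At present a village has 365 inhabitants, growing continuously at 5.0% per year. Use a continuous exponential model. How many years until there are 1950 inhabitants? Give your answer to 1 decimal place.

1950 = 365 · e^(0.05·t)
t = ln(1950/365) / 0.05 = ln(5.34247) / 0.05 = 1.67569 / 0.05

t ≈ 33.5 years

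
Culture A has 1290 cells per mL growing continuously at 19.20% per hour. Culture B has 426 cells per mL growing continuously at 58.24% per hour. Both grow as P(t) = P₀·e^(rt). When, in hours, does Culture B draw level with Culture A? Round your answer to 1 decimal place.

1290·e^(0.192t) = 426·e^(0.5824t)
1290/426 = e^((0.5824 − 0.192)t) → ln(3.02817) = 0.3904·t
t = 1.10796 / 0.3904

t ≈ 2.8 hours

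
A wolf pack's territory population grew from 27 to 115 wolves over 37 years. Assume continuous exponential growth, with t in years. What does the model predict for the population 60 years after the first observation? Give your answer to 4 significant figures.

≈ 283.1 wolves

r = ln(115/27) / 37 ≈ 0.039165 per year
P(60) = 27 · e^(0.039165·60) = 27 · 10.48436 ≈ 283.08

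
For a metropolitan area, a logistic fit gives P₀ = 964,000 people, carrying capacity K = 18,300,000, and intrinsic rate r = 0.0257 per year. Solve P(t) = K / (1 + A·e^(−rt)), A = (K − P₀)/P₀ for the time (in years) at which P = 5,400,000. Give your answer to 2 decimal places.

A = (18300000 − 964000)/964000 = 17.9834
5400000 = 18300000/(1 + 17.9834·e^(−0.0257t)) → 1 + 17.9834·e^(−0.0257t) = 3.38889
e^(−0.0257t) = 0.132839 → t = ln(7.52794)/0.0257 = 2.01862/0.0257

t ≈ 78.55 years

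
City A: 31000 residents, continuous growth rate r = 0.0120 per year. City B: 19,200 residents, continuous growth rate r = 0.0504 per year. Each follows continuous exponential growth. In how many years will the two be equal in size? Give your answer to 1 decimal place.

31000·e^(0.012t) = 19200·e^(0.0504t)
31000/19200 = e^((0.0504 − 0.012)t) → ln(1.61458) = 0.0384·t
t = 0.47908 / 0.0384

t ≈ 12.5 years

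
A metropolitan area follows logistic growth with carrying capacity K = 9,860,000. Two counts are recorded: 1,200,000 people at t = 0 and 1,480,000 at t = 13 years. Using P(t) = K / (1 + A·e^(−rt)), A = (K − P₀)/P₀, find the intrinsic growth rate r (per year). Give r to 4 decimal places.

r ≈ 0.0187 per year

A = (9860000 − 1200000)/1200000 = 7.21667
1480000 = 9860000/(1 + 7.21667·e^(−r·13)) → e^(−13r) = (6.66216 − 1)/7.21667 = 0.784595
r = −ln(0.784595)/13 = 0.24259/13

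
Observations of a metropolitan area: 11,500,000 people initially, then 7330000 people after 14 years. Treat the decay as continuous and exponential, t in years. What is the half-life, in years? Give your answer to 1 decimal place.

r = ln(7330000/11500000) / 14 = ln(0.63739) / 14 ≈ -0.032169 per year
half-life = ln 2 / |r| = 0.69315 / 0.032169

half-life ≈ 21.5 years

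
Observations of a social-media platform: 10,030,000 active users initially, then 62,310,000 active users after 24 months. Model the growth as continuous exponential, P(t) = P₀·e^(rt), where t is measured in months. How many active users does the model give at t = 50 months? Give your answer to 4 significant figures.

r = ln(62310000/10030000) / 24 ≈ 0.076106 per month
P(50) = 10030000 · e^(0.076106·50) = 10030000 · 44.93848 ≈ 450732946.69

≈ 450,700,000 active users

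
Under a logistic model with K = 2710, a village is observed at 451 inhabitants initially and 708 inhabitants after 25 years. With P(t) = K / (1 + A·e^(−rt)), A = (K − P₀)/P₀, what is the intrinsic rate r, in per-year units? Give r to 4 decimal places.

A = (2710 − 451)/451 = 5.00887
708 = 2710/(1 + 5.00887·e^(−r·25)) → e^(−25r) = (3.82768 − 1)/5.00887 = 0.564535
r = −ln(0.564535)/25 = 0.57175/25

r ≈ 0.0229 per year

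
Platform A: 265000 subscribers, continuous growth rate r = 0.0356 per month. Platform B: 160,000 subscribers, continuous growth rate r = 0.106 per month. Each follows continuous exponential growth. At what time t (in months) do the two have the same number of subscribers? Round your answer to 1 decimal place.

265000·e^(0.0356t) = 160000·e^(0.106t)
265000/160000 = e^((0.106 − 0.0356)t) → ln(1.65625) = 0.0704·t
t = 0.50456 / 0.0704

t ≈ 7.2 months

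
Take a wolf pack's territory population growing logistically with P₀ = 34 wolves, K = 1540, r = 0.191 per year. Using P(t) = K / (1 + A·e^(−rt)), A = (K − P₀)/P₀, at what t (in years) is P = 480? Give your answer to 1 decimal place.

t ≈ 15.7 years

A = (1540 − 34)/34 = 44.29412
480 = 1540/(1 + 44.29412·e^(−0.191t)) → 1 + 44.29412·e^(−0.191t) = 3.20833
e^(−0.191t) = 0.049856 → t = ln(20.05771)/0.191 = 2.99861/0.191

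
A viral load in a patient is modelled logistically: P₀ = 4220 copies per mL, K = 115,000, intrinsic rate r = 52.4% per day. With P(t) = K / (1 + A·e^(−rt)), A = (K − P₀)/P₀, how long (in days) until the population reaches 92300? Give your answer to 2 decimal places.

t ≈ 8.91 days

A = (115000 − 4220)/4220 = 26.25118
92300 = 115000/(1 + 26.25118·e^(−0.524t)) → 1 + 26.25118·e^(−0.524t) = 1.24594
e^(−0.524t) = 0.009369 → t = ln(106.7394)/0.524 = 4.67039/0.524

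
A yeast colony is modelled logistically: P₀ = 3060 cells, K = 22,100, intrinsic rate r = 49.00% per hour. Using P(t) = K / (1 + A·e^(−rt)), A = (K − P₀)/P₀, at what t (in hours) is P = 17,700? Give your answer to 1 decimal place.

t ≈ 6.6 hours

A = (22100 − 3060)/3060 = 6.22222
17700 = 22100/(1 + 6.22222·e^(−0.49t)) → 1 + 6.22222·e^(−0.49t) = 1.24859
e^(−0.49t) = 0.039952 → t = ln(25.0303)/0.49 = 3.22009/0.49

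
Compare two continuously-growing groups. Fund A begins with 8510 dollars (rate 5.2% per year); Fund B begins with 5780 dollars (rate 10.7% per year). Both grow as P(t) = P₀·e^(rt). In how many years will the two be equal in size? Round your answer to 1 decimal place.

t ≈ 7.0 years

8510·e^(0.052t) = 5780·e^(0.107t)
8510/5780 = e^((0.107 − 0.052)t) → ln(1.47232) = 0.055·t
t = 0.38684 / 0.055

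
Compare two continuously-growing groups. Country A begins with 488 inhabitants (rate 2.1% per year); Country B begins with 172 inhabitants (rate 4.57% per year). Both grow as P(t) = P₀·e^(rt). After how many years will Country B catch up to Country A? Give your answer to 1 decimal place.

488·e^(0.021t) = 172·e^(0.0457t)
488/172 = e^((0.0457 − 0.021)t) → ln(2.83721) = 0.0247·t
t = 1.04282 / 0.0247

t ≈ 42.2 years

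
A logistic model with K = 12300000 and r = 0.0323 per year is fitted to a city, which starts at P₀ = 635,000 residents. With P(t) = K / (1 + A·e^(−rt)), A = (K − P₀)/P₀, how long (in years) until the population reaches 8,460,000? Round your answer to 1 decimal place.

A = (12300000 − 635000)/635000 = 18.37008
8460000 = 12300000/(1 + 18.37008·e^(−0.0323t)) → 1 + 18.37008·e^(−0.0323t) = 1.4539
e^(−0.0323t) = 0.024709 → t = ln(40.47158)/0.0323 = 3.7006/0.0323

t ≈ 114.6 years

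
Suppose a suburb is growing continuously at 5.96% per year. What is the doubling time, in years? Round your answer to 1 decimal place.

doubling time ≈ 11.6 years

doubling time = ln(2) / |r| = 0.69315 / 0.0596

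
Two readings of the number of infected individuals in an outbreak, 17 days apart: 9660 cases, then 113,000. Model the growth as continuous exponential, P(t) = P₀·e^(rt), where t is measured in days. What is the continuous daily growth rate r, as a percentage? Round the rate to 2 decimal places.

r ≈ 14.47% per day

113000 = 9660 · e^(r·17)
e^(17r) = 113000/9660 = 11.69772
r = ln(11.69772) / 17 = 2.45939 / 17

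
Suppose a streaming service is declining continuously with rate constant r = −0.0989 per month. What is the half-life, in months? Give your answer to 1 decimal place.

half-life ≈ 7.0 months

half-life = ln(2) / |r| = 0.69315 / 0.0989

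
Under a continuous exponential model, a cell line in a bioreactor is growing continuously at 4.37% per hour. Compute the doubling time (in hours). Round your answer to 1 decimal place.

doubling time = ln(2) / |r| = 0.69315 / 0.0437

doubling time ≈ 15.9 hours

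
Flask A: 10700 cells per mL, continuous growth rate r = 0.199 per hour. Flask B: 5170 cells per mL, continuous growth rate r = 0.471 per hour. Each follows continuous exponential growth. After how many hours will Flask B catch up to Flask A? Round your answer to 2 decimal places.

10700·e^(0.199t) = 5170·e^(0.471t)
10700/5170 = e^((0.471 − 0.199)t) → ln(2.06963) = 0.272·t
t = 0.72737 / 0.272

t ≈ 2.67 hours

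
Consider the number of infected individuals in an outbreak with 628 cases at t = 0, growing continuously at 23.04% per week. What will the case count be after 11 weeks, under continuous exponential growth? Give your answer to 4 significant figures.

P(11) = 628 · e^(0.2304·11) = 628 · e^(2.5344)
= 628 · 12.60886 ≈ 7918.37

≈ 7,918 cases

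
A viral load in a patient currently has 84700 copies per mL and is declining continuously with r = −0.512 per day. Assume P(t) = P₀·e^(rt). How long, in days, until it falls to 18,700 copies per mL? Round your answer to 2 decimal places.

18700 = 84700 · e^(-0.512·t)
t = ln(18700/84700) / -0.512 = ln(0.22078) / -0.512 = -1.51059 / -0.512

t ≈ 2.95 days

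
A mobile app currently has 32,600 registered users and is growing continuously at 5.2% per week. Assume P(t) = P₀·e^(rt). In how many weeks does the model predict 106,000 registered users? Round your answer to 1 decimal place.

t ≈ 22.7 weeks

106000 = 32600 · e^(0.052·t)
t = ln(106000/32600) / 0.052 = ln(3.25153) / 0.052 = 1.17913 / 0.052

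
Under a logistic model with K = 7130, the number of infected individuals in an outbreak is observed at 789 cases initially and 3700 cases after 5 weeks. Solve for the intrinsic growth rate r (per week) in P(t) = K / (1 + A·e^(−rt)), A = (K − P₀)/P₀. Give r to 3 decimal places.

A = (7130 − 789)/789 = 8.03676
3700 = 7130/(1 + 8.03676·e^(−r·5)) → e^(−5r) = (1.92703 − 1)/8.03676 = 0.115348
r = −ln(0.115348)/5 = 2.1598/5

r ≈ 0.432 per week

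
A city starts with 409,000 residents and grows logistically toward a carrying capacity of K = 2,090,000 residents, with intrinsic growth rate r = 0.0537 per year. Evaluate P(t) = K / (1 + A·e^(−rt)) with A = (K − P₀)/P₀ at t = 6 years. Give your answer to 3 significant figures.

A = (2090000 − 409000)/409000 = 4.11002
P(6) = 2090000 / (1 + 4.11002·e^(−0.0537·6)) = 2090000 / (1 + 4.11002·0.724553)
= 2090000 / 3.97793 ≈ 525398.67

≈ 525,000 residents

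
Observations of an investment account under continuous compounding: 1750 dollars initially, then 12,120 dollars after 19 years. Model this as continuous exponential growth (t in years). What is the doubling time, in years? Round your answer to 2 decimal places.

doubling time ≈ 6.81 years

r = ln(12120/1750) / 19 = ln(6.92571) / 19 ≈ 0.101855 per year
doubling time = ln 2 / |r| = 0.69315 / 0.101855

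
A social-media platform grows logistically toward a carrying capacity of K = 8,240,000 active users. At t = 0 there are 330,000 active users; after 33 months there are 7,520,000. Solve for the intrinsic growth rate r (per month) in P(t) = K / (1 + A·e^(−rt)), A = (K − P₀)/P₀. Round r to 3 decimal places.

A = (8240000 − 330000)/330000 = 23.9697
7520000 = 8240000/(1 + 23.9697·e^(−r·33)) → e^(−33r) = (1.09574 − 1)/23.9697 = 0.003994
r = −ln(0.003994)/33 = 5.52286/33

r ≈ 0.167 per month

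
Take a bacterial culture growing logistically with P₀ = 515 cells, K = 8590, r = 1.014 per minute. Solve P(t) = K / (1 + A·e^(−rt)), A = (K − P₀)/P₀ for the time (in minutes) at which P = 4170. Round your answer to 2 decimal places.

t ≈ 2.66 minutes

A = (8590 − 515)/515 = 15.67961
4170 = 8590/(1 + 15.67961·e^(−1.014t)) → 1 + 15.67961·e^(−1.014t) = 2.05995
e^(−1.014t) = 0.067601 → t = ln(14.79276)/1.014 = 2.69414/1.014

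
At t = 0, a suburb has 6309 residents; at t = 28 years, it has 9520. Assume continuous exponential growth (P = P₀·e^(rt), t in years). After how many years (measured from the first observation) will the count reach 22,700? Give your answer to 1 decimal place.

t ≈ 87.1 years

r = ln(9520/6309) / 28 ≈ 0.014693 per year
t = ln(22700/6309) / r = 1.28039 / 0.014693 ≈ 87.14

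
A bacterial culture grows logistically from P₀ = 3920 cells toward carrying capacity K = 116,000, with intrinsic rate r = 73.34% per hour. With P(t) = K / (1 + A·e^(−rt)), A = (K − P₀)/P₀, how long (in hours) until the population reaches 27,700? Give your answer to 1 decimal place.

t ≈ 3.0 hours

A = (116000 − 3920)/3920 = 28.59184
27700 = 116000/(1 + 28.59184·e^(−0.7334t)) → 1 + 28.59184·e^(−0.7334t) = 4.18773
e^(−0.7334t) = 0.111491 → t = ln(8.96935)/0.7334 = 2.19381/0.7334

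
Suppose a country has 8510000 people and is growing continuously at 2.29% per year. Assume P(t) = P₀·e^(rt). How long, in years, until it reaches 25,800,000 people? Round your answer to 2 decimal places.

25800000 = 8510000 · e^(0.0229·t)
t = ln(25800000/8510000) / 0.0229 = ln(3.03173) / 0.0229 = 1.10913 / 0.0229

t ≈ 48.43 years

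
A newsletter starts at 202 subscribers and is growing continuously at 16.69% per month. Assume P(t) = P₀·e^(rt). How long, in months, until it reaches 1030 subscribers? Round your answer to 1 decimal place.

1030 = 202 · e^(0.1669·t)
t = ln(1030/202) / 0.1669 = ln(5.09901) / 0.1669 = 1.62905 / 0.1669

t ≈ 9.8 months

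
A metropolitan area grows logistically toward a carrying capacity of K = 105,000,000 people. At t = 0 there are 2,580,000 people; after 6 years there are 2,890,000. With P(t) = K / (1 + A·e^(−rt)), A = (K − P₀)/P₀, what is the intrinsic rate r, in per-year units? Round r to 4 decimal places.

r ≈ 0.0194 per year

A = (105000000 − 2580000)/2580000 = 39.69767
2890000 = 105000000/(1 + 39.69767·e^(−r·6)) → e^(−6r) = (36.33218 − 1)/39.69767 = 0.890031
r = −ln(0.890031)/6 = 0.1165/6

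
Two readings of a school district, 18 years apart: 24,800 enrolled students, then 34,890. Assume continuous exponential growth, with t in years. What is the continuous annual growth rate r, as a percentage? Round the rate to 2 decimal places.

r ≈ 1.90% per year

34890 = 24800 · e^(r·18)
e^(18r) = 34890/24800 = 1.40685
r = ln(1.40685) / 18 = 0.34136 / 18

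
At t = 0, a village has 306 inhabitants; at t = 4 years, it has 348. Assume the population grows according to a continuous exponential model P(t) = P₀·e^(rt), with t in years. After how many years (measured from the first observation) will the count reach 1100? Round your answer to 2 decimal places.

t ≈ 39.79 years

r = ln(348/306) / 4 ≈ 0.032154 per year
t = ln(1100/306) / r = 1.27948 / 0.032154 ≈ 39.792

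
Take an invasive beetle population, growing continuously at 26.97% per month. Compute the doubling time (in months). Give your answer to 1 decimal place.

doubling time = ln(2) / |r| = 0.69315 / 0.2697

doubling time ≈ 2.6 months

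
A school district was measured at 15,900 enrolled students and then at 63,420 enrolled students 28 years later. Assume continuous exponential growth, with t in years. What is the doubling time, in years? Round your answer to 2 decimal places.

r = ln(63420/15900) / 28 = ln(3.98868) / 28 ≈ 0.049409 per year
doubling time = ln 2 / |r| = 0.69315 / 0.049409

doubling time ≈ 14.03 years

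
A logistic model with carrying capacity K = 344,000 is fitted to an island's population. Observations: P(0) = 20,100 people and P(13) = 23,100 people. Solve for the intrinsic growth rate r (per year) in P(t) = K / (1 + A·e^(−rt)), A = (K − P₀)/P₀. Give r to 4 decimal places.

r ≈ 0.0114 per year

A = (344000 − 20100)/20100 = 16.11443
23100 = 344000/(1 + 16.11443·e^(−r·13)) → e^(−13r) = (14.89177 − 1)/16.11443 = 0.862071
r = −ln(0.862071)/13 = 0.14842/13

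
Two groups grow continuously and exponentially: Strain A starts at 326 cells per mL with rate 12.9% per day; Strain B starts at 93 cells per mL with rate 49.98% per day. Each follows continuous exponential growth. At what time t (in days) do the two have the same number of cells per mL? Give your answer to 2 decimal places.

t ≈ 3.38 days

326·e^(0.129t) = 93·e^(0.4998t)
326/93 = e^((0.4998 − 0.129)t) → ln(3.50538) = 0.3708·t
t = 1.2543 / 0.3708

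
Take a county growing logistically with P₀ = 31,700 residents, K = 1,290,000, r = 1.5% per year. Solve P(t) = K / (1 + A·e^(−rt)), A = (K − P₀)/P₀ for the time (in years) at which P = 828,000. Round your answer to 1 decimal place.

A = (1290000 − 31700)/31700 = 39.69401
828000 = 1290000/(1 + 39.69401·e^(−0.015t)) → 1 + 39.69401·e^(−0.015t) = 1.55797
e^(−0.015t) = 0.014057 → t = ln(71.13991)/0.015 = 4.26465/0.015

t ≈ 284.3 years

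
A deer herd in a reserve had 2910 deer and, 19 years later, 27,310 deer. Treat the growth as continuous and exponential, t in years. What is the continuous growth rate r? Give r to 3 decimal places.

27310 = 2910 · e^(r·19)
e^(19r) = 27310/2910 = 9.38488
r = ln(9.38488) / 19 = 2.2391 / 19

r ≈ 0.118 per year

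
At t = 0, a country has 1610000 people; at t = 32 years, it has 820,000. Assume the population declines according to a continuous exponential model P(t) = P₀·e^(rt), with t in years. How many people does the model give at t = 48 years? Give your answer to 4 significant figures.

r = ln(820000/1610000) / 32 ≈ -0.021084 per year
P(48) = 1610000 · e^(-0.021084·48) = 1610000 · 0.36348 ≈ 585204.75

≈ 585,200 people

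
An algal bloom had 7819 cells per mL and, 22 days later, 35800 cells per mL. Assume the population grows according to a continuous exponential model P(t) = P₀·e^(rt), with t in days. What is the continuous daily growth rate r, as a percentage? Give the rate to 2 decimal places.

35800 = 7819 · e^(r·22)
e^(22r) = 35800/7819 = 4.57859
r = ln(4.57859) / 22 = 1.52139 / 22

r ≈ 6.92% per day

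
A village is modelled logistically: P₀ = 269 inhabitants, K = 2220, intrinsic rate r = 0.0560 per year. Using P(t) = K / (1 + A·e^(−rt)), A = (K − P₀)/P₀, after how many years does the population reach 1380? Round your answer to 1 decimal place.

A = (2220 − 269)/269 = 7.25279
1380 = 2220/(1 + 7.25279·e^(−0.056t)) → 1 + 7.25279·e^(−0.056t) = 1.6087
e^(−0.056t) = 0.083926 → t = ln(11.91529)/0.056 = 2.47782/0.056

t ≈ 44.2 years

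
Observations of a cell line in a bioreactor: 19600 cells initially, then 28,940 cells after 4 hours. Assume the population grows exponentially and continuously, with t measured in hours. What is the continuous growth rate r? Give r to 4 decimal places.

28940 = 19600 · e^(r·4)
e^(4r) = 28940/19600 = 1.47653
r = ln(1.47653) / 4 = 0.3897 / 4

r ≈ 0.0974 per hour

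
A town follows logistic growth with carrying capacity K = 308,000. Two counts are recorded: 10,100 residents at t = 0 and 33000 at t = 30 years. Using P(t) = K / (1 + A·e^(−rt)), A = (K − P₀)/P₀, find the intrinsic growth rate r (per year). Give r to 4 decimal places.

r ≈ 0.0421 per year

A = (308000 − 10100)/10100 = 29.49505
33000 = 308000/(1 + 29.49505·e^(−r·30)) → e^(−30r) = (9.33333 − 1)/29.49505 = 0.282533
r = −ln(0.282533)/30 = 1.26396/30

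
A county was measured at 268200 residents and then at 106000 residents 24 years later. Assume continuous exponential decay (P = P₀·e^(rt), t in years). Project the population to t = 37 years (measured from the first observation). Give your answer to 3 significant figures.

≈ 64,100 residents

r = ln(106000/268200) / 24 ≈ -0.038679 per year
P(37) = 268200 · e^(-0.038679·37) = 268200 · 0.23904 ≈ 64110.83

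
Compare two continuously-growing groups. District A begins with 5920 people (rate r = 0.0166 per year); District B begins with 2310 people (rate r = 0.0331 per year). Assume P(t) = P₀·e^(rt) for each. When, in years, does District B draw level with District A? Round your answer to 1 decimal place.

5920·e^(0.0166t) = 2310·e^(0.0331t)
5920/2310 = e^((0.0331 − 0.0166)t) → ln(2.56277) = 0.0165·t
t = 0.94109 / 0.0165

t ≈ 57.0 years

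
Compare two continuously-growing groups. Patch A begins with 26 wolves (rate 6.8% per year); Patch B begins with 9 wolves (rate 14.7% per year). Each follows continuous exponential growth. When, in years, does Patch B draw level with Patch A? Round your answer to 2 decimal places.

26·e^(0.068t) = 9·e^(0.147t)
26/9 = e^((0.147 − 0.068)t) → ln(2.88889) = 0.079·t
t = 1.06087 / 0.079

t ≈ 13.43 years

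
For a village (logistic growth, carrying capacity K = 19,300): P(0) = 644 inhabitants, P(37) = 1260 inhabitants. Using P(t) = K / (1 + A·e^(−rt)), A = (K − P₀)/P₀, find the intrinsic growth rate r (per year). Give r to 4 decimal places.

A = (19300 − 644)/644 = 28.96894
1260 = 19300/(1 + 28.96894·e^(−r·37)) → e^(−37r) = (15.31746 − 1)/28.96894 = 0.494235
r = −ln(0.494235)/37 = 0.70474/37

r ≈ 0.0190 per year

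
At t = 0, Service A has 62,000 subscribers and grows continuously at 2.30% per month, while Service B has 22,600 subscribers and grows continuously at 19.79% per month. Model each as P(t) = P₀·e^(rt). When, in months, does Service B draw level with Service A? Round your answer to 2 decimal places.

62000·e^(0.023t) = 22600·e^(0.1979t)
62000/22600 = e^((0.1979 − 0.023)t) → ln(2.74336) = 0.1749·t
t = 1.00918 / 0.1749

t ≈ 5.77 months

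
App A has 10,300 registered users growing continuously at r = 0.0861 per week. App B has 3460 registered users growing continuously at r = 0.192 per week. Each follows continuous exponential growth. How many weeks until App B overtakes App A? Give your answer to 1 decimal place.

10300·e^(0.0861t) = 3460·e^(0.192t)
10300/3460 = e^((0.192 − 0.0861)t) → ln(2.97688) = 0.1059·t
t = 1.09088 / 0.1059

t ≈ 10.3 weeks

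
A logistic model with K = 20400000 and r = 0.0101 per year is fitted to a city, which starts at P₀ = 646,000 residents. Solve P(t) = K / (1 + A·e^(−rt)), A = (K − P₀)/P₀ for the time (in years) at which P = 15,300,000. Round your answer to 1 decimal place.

A = (20400000 − 646000)/646000 = 30.57895
15300000 = 20400000/(1 + 30.57895·e^(−0.0101t)) → 1 + 30.57895·e^(−0.0101t) = 1.33333
e^(−0.0101t) = 0.010901 → t = ln(91.73684)/0.0101 = 4.51892/0.0101

t ≈ 447.4 years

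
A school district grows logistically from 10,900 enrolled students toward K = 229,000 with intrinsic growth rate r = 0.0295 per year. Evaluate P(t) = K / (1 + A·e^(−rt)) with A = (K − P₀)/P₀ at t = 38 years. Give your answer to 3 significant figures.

A = (229000 − 10900)/10900 = 20.00917
P(38) = 229000 / (1 + 20.00917·e^(−0.0295·38)) = 229000 / (1 + 20.00917·0.325954)
= 229000 / 7.52206 ≈ 30443.77

≈ 30,400 enrolled students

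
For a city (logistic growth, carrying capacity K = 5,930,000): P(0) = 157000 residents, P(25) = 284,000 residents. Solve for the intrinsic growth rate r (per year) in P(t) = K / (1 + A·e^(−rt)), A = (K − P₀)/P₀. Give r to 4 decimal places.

r ≈ 0.0246 per year

A = (5930000 − 157000)/157000 = 36.7707
284000 = 5930000/(1 + 36.7707·e^(−r·25)) → e^(−25r) = (20.88028 − 1)/36.7707 = 0.540656
r = −ln(0.540656)/25 = 0.61497/25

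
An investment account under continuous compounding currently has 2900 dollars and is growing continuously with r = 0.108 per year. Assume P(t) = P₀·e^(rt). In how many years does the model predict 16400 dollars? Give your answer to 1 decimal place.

t ≈ 16.0 years

16400 = 2900 · e^(0.108·t)
t = ln(16400/2900) / 0.108 = ln(5.65517) / 0.108 = 1.73257 / 0.108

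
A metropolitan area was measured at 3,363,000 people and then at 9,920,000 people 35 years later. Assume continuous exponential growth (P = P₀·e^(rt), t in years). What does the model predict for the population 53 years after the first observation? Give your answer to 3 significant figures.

≈ 17,300,000 people

r = ln(9920000/3363000) / 35 ≈ 0.030906 per year
P(53) = 3363000 · e^(0.030906·53) = 3363000 · 5.14504 ≈ 17302756.1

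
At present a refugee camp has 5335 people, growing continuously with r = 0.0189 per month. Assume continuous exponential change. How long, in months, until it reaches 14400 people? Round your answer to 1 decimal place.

14400 = 5335 · e^(0.0189·t)
t = ln(14400/5335) / 0.0189 = ln(2.69916) / 0.0189 = 0.99294 / 0.0189

t ≈ 52.5 months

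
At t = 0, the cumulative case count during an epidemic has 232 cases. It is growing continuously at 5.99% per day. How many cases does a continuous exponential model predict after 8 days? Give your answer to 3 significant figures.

P(8) = 232 · e^(0.0599·8) = 232 · e^(0.4792)
= 232 · 1.61478 ≈ 374.63

≈ 375 cases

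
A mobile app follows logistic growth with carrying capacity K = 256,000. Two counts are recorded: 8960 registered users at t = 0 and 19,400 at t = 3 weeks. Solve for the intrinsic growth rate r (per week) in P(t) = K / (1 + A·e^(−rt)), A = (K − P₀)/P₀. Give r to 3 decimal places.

A = (256000 − 8960)/8960 = 27.57143
19400 = 256000/(1 + 27.57143·e^(−r·3)) → e^(−3r) = (13.19588 − 1)/27.57143 = 0.442337
r = −ln(0.442337)/3 = 0.81568/3

r ≈ 0.272 per week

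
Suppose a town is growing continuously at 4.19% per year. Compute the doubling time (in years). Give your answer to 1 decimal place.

doubling time = ln(2) / |r| = 0.69315 / 0.0419

doubling time ≈ 16.5 years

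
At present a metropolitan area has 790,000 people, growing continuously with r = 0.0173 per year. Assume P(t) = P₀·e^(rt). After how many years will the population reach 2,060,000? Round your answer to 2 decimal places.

2060000 = 790000 · e^(0.0173·t)
t = ln(2060000/790000) / 0.0173 = ln(2.60759) / 0.0173 = 0.95843 / 0.0173

t ≈ 55.40 years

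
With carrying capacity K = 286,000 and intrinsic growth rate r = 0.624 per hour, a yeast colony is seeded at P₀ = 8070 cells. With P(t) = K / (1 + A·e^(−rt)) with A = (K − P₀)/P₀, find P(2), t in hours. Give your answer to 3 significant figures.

A = (286000 − 8070)/8070 = 34.4399
P(2) = 286000 / (1 + 34.4399·e^(−0.624·2)) = 286000 / (1 + 34.4399·0.287078)
= 286000 / 10.88695 ≈ 26269.98

≈ 26,300 cells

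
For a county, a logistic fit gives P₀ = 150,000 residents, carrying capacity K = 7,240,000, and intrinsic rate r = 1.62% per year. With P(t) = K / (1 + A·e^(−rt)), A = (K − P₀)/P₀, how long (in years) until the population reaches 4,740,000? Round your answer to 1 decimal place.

A = (7240000 − 150000)/150000 = 47.26667
4740000 = 7240000/(1 + 47.26667·e^(−0.0162t)) → 1 + 47.26667·e^(−0.0162t) = 1.52743
e^(−0.0162t) = 0.011159 → t = ln(89.6176)/0.0162 = 4.49555/0.0162

t ≈ 277.5 years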